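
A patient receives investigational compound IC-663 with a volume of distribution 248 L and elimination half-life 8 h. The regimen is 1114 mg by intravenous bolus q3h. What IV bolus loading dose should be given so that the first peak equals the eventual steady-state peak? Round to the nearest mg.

4867 mg

f = (1/2)^(3/8) ≈ 0.771105; accumulation ratio R = 1/(1−f) ≈ 4.36882.
Loading dose to hit Cmax,ss on first dose: D_load = D_maint·R ≈ 1114 × 4.36882 ≈ 4866.87 mg.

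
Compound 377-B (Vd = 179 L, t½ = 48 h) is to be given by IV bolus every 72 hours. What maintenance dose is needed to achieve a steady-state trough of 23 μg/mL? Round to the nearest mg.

7528 mg

τ/t½ = 72/48 ≈ 1.5, so f = (1/2)^(72/48) ≈ 0.353553.
Cmin,ss = (D/Vd)·f/(1−f), so D = Cmin,ss·Vd·(1−f)/f.
D = 23 × 179 × (1−f)/f ≈ 23 × 179 × 1.82843 ≈ 7527.65 mg.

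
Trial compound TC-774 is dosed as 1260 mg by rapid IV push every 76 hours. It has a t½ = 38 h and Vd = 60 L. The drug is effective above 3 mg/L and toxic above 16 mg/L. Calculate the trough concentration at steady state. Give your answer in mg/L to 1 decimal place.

τ = 76 h = 2 half-lives, so f = (1/2)^2 = 0.25.
Accumulation ratio R = 1/(1 − f) = 1/0.75 = 4/3.
Single-dose peak C₀ = D/Vd = 1260/60 = 21 mg/L.
Steady-state peak Cmax,ss = C₀·R = 21 × 4/3 ≈ 28.000 mg/L.
Steady-state trough Cmin,ss = Cmax,ss·f ≈ 28.000 × 0.25 ≈ 7.000 mg/L.
Trough 7.0 mg/L vs MEC 3 mg/L: adequate.

7.0 mg/L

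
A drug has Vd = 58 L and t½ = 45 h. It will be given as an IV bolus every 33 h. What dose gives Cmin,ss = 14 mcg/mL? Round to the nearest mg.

τ/t½ = 33/45 ≈ 0.73333, so f = (1/2)^(33/45) ≈ 0.601513.
Cmin,ss = (D/Vd)·f/(1−f), so D = Cmin,ss·Vd·(1−f)/f.
D = 14 × 58 × (1−f)/f ≈ 14 × 58 × 0.66247 ≈ 537.93 mg.

538 mg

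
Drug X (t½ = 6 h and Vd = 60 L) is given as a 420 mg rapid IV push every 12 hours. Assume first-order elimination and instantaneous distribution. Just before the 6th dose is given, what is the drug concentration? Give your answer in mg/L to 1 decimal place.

2.3 mg/L

f = (1/2)^(τ/t½) = (1/2)^(12/6) ≈ 0.2500.
C₀ = D/Vd = 420/60 ≈ 7.000 mg/L.
Before the 6th dose, 5 doses have been given. Superposition: Cmin = C₀·(f + f² + … + f^5).
≈ 7.000 × (0.2500 + 0.0625 + 0.0156 + 0.0039 + 0.0010) ≈ 7.000 × 0.3330 ≈ 2.331 mg/L.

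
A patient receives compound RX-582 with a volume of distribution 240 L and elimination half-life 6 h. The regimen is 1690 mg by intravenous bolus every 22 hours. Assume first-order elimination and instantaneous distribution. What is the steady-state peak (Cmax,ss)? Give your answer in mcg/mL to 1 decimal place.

Over one 22-h interval, 22/6 ≈ 3.6667 half-lives elapse, leaving f ≈ 0.0787 of each dose.
At steady state, accumulation factor R = 1/(1 − e^(−kτ)) ≈ 1.0854.
Each bolus raises the concentration by D/Vd = 1690/240 ≈ 7.042 mcg/mL.
Cmax,ss = C₀/(1 − f) ≈ 7.042/0.9213 ≈ 7.644 mcg/mL.

7.6 mcg/mL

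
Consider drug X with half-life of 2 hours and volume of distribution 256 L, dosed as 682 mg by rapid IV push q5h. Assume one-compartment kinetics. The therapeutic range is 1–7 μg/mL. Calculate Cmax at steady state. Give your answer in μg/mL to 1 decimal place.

3.2 μg/mL

τ/t½ = 5/2 ≈ 2.5, so fraction remaining f = (1/2)^(5/2) ≈ 0.1768.
At steady state, accumulation factor R = 1/(1 − e^(−kτ)) ≈ 1.2148.
Single-dose peak C₀ = D/Vd = 682/256 ≈ 2.664 μg/mL.
Steady-state peak Cmax,ss = C₀·R ≈ 2.664 × 1.2148 ≈ 3.236 μg/mL.
Peak 3.2 μg/mL vs MTC 7 μg/mL: below toxic threshold.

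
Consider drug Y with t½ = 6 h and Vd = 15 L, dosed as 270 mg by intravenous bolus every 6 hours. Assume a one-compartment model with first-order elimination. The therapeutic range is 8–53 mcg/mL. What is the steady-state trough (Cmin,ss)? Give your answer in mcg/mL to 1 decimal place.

The dosing interval is 1 half-life, so f = 2^(−1) = 0.5.
Accumulation ratio R = 1/(1 − f) = 1/0.5 = 2/1.
Single-dose peak C₀ = D/Vd = 270/15 = 18 mcg/mL.
Steady-state peak Cmax,ss = C₀·R = 18 × 2/1 ≈ 36.000 mcg/mL.
Steady-state trough Cmin,ss = Cmax,ss·f ≈ 36.000 × 0.5 ≈ 18.000 mcg/mL.
Trough 18.0 mcg/mL vs MEC 8 mcg/mL: adequate.

18.0 mcg/mL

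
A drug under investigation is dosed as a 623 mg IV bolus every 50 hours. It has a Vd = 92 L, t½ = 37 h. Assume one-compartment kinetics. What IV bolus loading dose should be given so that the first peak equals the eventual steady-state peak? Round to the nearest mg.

f = (1/2)^(50/37) ≈ 0.391925; accumulation ratio R = 1/(1−f) ≈ 1.64453.
Loading dose to hit Cmax,ss on first dose: D_load = D_maint·R ≈ 623 × 1.64453 ≈ 1024.54 mg.

1025 mg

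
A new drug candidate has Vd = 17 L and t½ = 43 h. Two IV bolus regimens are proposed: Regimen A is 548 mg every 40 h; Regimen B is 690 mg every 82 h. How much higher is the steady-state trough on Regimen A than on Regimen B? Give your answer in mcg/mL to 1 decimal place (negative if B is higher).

20.8 mcg/mL

Regimen A: f = (1/2)^(40/43) ≈ 0.5248; Cmin,ss = (548/17)·f/(1−f) ≈ 35.600 mcg/mL.
Regimen B: f = (1/2)^(82/43) ≈ 0.2667; Cmin,ss = (690/17)·f/(1−f) ≈ 14.762 mcg/mL.
Difference ≈ 35.600 − 14.762 ≈ 20.838 mcg/mL.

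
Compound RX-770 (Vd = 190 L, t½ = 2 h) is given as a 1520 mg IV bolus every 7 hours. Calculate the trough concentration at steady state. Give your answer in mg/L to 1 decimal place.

k = ln2/t½ = ln2/2 ≈ 0.346574 h⁻¹; fraction remaining f = e^(−kτ) = e^(−0.346574×7) ≈ 0.0884.
At steady state, accumulation factor R = 1/(1 − e^(−kτ)) ≈ 1.0970.
Each bolus raises the concentration by D/Vd = 1520/190 ≈ 8.000 mg/L.
Cmax,ss = C₀/(1 − f) ≈ 8.000/0.9116 ≈ 8.776 mg/L.
One interval later, Cmin,ss = Cmax,ss·e^(−kτ) ≈ 8.776 × 0.0884 ≈ 0.776 mg/L.

0.8 mg/L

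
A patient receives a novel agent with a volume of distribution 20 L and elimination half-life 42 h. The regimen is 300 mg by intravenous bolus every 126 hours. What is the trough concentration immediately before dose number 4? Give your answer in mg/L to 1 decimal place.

f = (1/2)^(τ/t½) = (1/2)^(126/42) ≈ 0.1250.
C₀ = D/Vd = 300/20 ≈ 15.000 mg/L.
Before the 4th dose, 3 doses have been given. Superposition: Cmin = C₀·(f + f² + … + f^3).
≈ 15.000 × (0.1250 + 0.0156 + 0.0020) ≈ 15.000 × 0.1426 ≈ 2.139 mg/L.

2.1 mg/L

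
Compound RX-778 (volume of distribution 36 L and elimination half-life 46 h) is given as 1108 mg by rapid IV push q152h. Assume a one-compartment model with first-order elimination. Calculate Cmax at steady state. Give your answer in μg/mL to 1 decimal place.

34.2 μg/mL

Over one 152-h interval, 152/46 ≈ 3.3043 half-lives elapse, leaving f ≈ 0.1012 of each dose.
Accumulation ratio R = 1/(1 − f) ≈ 1/0.8988 ≈ 1.1126.
Each bolus raises the concentration by D/Vd = 1108/36 ≈ 30.778 μg/mL.
Steady-state peak Cmax,ss = C₀·R ≈ 30.778 × 1.1126 ≈ 34.244 μg/mL.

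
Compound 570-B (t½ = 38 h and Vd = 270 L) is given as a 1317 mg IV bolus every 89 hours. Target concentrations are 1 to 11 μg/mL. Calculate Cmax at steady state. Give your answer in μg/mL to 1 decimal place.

τ/t½ = 89/38 ≈ 2.3421, so fraction remaining f = (1/2)^(89/38) ≈ 0.1972.
At steady state, accumulation factor R = 1/(1 − e^(−kτ)) ≈ 1.2456.
Each bolus raises the concentration by D/Vd = 1317/270 ≈ 4.878 μg/mL.
Cmax,ss = C₀/(1 − f) ≈ 4.878/0.8028 ≈ 6.076 μg/mL.
Peak 6.1 μg/mL vs MTC 11 μg/mL: below toxic threshold.

6.1 μg/mL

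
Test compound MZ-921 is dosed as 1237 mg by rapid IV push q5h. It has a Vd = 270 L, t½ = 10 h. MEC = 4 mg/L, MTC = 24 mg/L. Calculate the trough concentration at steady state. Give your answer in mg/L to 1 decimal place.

11.1 mg/L

τ/t½ = 5/10 ≈ 0.5, so fraction remaining f = (1/2)^(5/10) ≈ 0.7071.
Single-dose peak C₀ = D/Vd = 1237/270 ≈ 4.581 mg/L.
Steady-state trough Cmin,ss = C₀·f/(1−f) ≈ 4.581 × 0.7071/0.2929 ≈ 11.059 mg/L.
Trough 11.1 mg/L vs MEC 4 mg/L: adequate.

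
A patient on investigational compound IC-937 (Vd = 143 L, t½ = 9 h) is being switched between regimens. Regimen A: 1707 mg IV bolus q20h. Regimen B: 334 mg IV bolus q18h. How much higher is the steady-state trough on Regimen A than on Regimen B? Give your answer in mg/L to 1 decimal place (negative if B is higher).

2.5 mg/L

Regimen A: f = (1/2)^(20/9) ≈ 0.2143; Cmin,ss = (1707/143)·f/(1−f) ≈ 3.256 mg/L.
Regimen B: f = (1/2)^(18/9) ≈ 0.2500; Cmin,ss = (334/143)·f/(1−f) ≈ 0.779 mg/L.
Difference ≈ 3.256 − 0.779 ≈ 2.477 mg/L.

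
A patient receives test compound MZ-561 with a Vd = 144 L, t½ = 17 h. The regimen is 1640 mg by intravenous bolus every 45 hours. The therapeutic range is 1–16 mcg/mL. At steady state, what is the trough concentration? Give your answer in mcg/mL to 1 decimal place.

2.2 mcg/mL

Over one 45-h interval, 45/17 ≈ 2.6471 half-lives elapse, leaving f ≈ 0.1596 of each dose.
Accumulation ratio R = 1/(1 − f) ≈ 1/0.8404 ≈ 1.1899.
Each bolus raises the concentration by D/Vd = 1640/144 ≈ 11.389 mcg/mL.
Cmax,ss = C₀/(1 − f) ≈ 11.389/0.8404 ≈ 13.552 mcg/mL.
Steady-state trough Cmin,ss = Cmax,ss·f ≈ 13.552 × 0.1596 ≈ 2.163 mcg/mL.
Trough 2.2 mcg/mL vs MEC 1 mcg/mL: adequate.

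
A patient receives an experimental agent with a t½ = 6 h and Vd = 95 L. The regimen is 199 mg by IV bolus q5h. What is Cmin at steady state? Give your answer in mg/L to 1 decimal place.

Over one 5-h interval, 5/6 ≈ 0.83333 half-lives elapse, leaving f ≈ 0.5612 of each dose.
Single-dose peak C₀ = D/Vd = 199/95 ≈ 2.095 mg/L.
Steady-state trough Cmin,ss = C₀·f/(1−f) ≈ 2.095 × 0.5612/0.4388 ≈ 2.679 mg/L.

2.7 mg/L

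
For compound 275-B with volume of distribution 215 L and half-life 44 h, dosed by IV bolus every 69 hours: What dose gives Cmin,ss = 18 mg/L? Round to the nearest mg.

τ/t½ = 69/44 ≈ 1.5682, so f = (1/2)^(69/44) ≈ 0.337233.
Cmin,ss = (D/Vd)·f/(1−f), so D = Cmin,ss·Vd·(1−f)/f.
D = 18 × 215 × (1−f)/f ≈ 18 × 215 × 1.96531 ≈ 7605.75 mg.

7606 mg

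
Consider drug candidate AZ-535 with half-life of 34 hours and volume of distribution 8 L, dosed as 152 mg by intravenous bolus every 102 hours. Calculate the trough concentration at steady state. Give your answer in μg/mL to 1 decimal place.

2.7 μg/mL

τ = 102 h = 3 half-lives, so f = (1/2)^3 = 0.125.
Accumulation ratio R = 1/(1 − f) = 1/0.875 = 8/7.
Single-dose peak C₀ = D/Vd = 152/8 = 19 μg/mL.
Steady-state peak Cmax,ss = C₀·R = 19 × 8/7 ≈ 21.714 μg/mL.
Steady-state trough Cmin,ss = Cmax,ss·f ≈ 21.714 × 0.125 ≈ 2.714 μg/mL.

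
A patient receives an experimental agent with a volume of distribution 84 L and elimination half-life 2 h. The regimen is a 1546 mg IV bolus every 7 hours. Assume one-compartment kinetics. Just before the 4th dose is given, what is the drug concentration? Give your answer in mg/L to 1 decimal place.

f = (1/2)^(τ/t½) = (1/2)^(7/2) ≈ 0.0884.
C₀ = D/Vd = 1546/84 ≈ 18.405 mg/L.
Before the 4th dose, 3 doses have been given. Superposition: Cmin = C₀·(f + f² + … + f^3).
≈ 18.405 × (0.0884 + 0.0078 + 0.0007) ≈ 18.405 × 0.0969 ≈ 1.783 mg/L.

1.8 mg/L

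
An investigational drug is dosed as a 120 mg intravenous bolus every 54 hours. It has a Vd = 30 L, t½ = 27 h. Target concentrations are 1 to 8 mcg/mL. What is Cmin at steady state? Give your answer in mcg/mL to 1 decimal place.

1.3 mcg/mL

The dosing interval is 2 half-lives, so f = 2^(−2) = 0.25.
At steady state, R = 1/(1 − 0.25) = 4/3.
Single-dose peak C₀ = D/Vd = 120/30 = 4 mcg/mL.
Steady-state peak Cmax,ss = C₀·R = 4 × 4/3 ≈ 5.333 mcg/mL.
Steady-state trough Cmin,ss = Cmax,ss·f ≈ 5.333 × 0.25 ≈ 1.333 mcg/mL.
Trough 1.3 mcg/mL vs MEC 1 mcg/mL: adequate.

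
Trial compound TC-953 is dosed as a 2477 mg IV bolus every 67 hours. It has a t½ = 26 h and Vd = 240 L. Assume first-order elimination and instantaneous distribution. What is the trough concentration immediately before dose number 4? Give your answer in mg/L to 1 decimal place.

f = (1/2)^(τ/t½) = (1/2)^(67/26) ≈ 0.1676.
C₀ = D/Vd = 2477/240 ≈ 10.321 mg/L.
Before the 4th dose, 3 doses have been given. Superposition: Cmin = C₀·(f + f² + … + f^3).
≈ 10.321 × (0.1676 + 0.0281 + 0.0047) ≈ 10.321 × 0.2004 ≈ 2.068 mg/L.

2.1 mg/L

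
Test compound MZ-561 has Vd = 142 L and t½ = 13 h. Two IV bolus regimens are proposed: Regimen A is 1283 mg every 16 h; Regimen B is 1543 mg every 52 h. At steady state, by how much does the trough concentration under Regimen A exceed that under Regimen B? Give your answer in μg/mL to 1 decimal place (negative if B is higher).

6.0 μg/mL

Regimen A: f = (1/2)^(16/13) ≈ 0.4261; Cmin,ss = (1283/142)·f/(1−f) ≈ 6.708 μg/mL.
Regimen B: f = (1/2)^(52/13) ≈ 0.0625; Cmin,ss = (1543/142)·f/(1−f) ≈ 0.724 μg/mL.
Difference ≈ 6.708 − 0.724 ≈ 5.984 μg/mL.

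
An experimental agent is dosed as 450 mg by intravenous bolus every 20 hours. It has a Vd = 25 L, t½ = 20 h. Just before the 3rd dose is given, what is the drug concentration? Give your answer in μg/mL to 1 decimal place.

13.5 μg/mL

f = (1/2)^(τ/t½) = (1/2)^(20/20) ≈ 0.5000.
C₀ = D/Vd = 450/25 ≈ 18.000 μg/mL.
Before the 3rd dose, 2 doses have been given. Superposition: Cmin = C₀·(f + f²).
≈ 18.000 × (0.5000 + 0.2500) ≈ 18.000 × 0.7500 ≈ 13.500 μg/mL.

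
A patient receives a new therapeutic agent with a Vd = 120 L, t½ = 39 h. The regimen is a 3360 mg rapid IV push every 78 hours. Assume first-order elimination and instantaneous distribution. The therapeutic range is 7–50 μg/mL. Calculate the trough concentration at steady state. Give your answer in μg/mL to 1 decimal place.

9.3 μg/mL

τ = 78 h = 2 half-lives, so f = (1/2)^2 = 0.25.
At steady state, R = 1/(1 − 0.25) = 4/3.
Single-dose peak C₀ = D/Vd = 3360/120 = 28 μg/mL.
Steady-state peak Cmax,ss = C₀·R = 28 × 4/3 ≈ 37.333 μg/mL.
Steady-state trough Cmin,ss = Cmax,ss·f ≈ 37.333 × 0.25 ≈ 9.333 μg/mL.
Trough 9.3 μg/mL vs MEC 7 μg/mL: adequate.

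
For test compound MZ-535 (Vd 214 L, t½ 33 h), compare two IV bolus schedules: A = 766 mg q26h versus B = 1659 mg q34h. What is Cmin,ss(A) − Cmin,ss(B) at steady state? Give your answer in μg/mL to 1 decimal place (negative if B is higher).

-2.5 μg/mL

Regimen A: f = (1/2)^(26/33) ≈ 0.5792; Cmin,ss = (766/214)·f/(1−f) ≈ 4.927 μg/mL.
Regimen B: f = (1/2)^(34/33) ≈ 0.4896; Cmin,ss = (1659/214)·f/(1−f) ≈ 7.436 μg/mL.
Difference ≈ 4.927 − 7.436 ≈ -2.509 μg/mL.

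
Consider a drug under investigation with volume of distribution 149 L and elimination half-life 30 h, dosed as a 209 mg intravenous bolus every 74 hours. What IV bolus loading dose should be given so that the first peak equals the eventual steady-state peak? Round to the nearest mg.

255 mg

f = (1/2)^(74/30) ≈ 0.180909; accumulation ratio R = 1/(1−f) ≈ 1.22087.
Loading dose to hit Cmax,ss on first dose: D_load = D_maint·R ≈ 209 × 1.22087 ≈ 255.16 mg.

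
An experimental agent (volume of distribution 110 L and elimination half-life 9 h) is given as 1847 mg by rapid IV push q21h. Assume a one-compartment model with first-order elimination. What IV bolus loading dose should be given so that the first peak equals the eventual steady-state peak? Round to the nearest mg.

f = (1/2)^(21/9) ≈ 0.198425; accumulation ratio R = 1/(1−f) ≈ 1.24754.
Loading dose to hit Cmax,ss on first dose: D_load = D_maint·R ≈ 1847 × 1.24754 ≈ 2304.21 mg.

2304 mg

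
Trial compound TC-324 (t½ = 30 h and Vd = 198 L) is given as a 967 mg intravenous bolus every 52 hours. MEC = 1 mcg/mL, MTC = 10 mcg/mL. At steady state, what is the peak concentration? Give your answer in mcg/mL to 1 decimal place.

7.0 mcg/mL

k = ln2/t½ = ln2/30 ≈ 0.023105 h⁻¹; fraction remaining f = e^(−kτ) = e^(−0.023105×52) ≈ 0.3008.
Accumulation ratio R = 1/(1 − f) ≈ 1/0.6992 ≈ 1.4302.
Single-dose peak C₀ = D/Vd = 967/198 ≈ 4.884 mcg/mL.
Cmax,ss = C₀/(1 − f) ≈ 4.884/0.6992 ≈ 6.985 mcg/mL.
Peak 7.0 mcg/mL vs MTC 10 mcg/mL: below toxic threshold.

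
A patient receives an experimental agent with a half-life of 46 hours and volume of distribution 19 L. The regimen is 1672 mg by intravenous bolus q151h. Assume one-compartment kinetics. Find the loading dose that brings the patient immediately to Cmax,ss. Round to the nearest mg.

1863 mg

f = (1/2)^(151/46) ≈ 0.102763; accumulation ratio R = 1/(1−f) ≈ 1.11453.
Loading dose to hit Cmax,ss on first dose: D_load = D_maint·R ≈ 1672 × 1.11453 ≈ 1863.49 mg.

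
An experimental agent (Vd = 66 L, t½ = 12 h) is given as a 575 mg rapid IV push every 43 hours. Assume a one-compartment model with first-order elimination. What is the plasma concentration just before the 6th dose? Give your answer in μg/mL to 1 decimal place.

f = (1/2)^(τ/t½) = (1/2)^(43/12) ≈ 0.0834.
C₀ = D/Vd = 575/66 ≈ 8.712 μg/mL.
Before the 6th dose, 5 doses have been given. Superposition: Cmin = C₀·(f + f² + … + f^5).
≈ 8.712 × (0.0834 + 0.0070 + 0.0006 + 0.0000 + 0.0000) ≈ 8.712 × 0.0910 ≈ 0.793 μg/mL.

0.8 μg/mL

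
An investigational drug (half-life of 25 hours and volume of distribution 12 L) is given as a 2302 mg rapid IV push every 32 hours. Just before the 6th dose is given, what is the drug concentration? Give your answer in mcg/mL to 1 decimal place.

132.7 mcg/mL

f = (1/2)^(τ/t½) = (1/2)^(32/25) ≈ 0.4118.
C₀ = D/Vd = 2302/12 ≈ 191.833 mcg/mL.
Before the 6th dose, 5 doses have been given. Superposition: Cmin = C₀·(f + f² + … + f^5).
≈ 191.833 × (0.4118 + 0.1696 + 0.0698 + 0.0288 + 0.0118) ≈ 191.833 × 0.6918 ≈ 132.710 mcg/mL.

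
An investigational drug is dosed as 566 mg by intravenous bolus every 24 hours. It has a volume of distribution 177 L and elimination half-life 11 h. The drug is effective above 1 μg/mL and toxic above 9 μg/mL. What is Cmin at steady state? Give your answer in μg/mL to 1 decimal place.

0.9 μg/mL

τ/t½ = 24/11 ≈ 2.1818, so fraction remaining f = (1/2)^(24/11) ≈ 0.2204.
Accumulation ratio R = 1/(1 − f) ≈ 1/0.7796 ≈ 1.2827.
Single-dose peak C₀ = D/Vd = 566/177 ≈ 3.198 μg/mL.
Cmax,ss = C₀/(1 − f) ≈ 3.198/0.7796 ≈ 4.102 μg/mL.
One interval later, Cmin,ss = Cmax,ss·e^(−kτ) ≈ 4.102 × 0.2204 ≈ 0.904 μg/mL.
Trough 0.9 μg/mL vs MEC 1 μg/mL: subtherapeutic.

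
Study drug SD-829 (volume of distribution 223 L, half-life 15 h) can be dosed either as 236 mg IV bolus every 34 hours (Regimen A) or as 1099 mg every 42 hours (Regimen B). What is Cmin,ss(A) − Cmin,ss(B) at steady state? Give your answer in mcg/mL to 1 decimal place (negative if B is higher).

-0.5 mcg/mL

Regimen A: f = (1/2)^(34/15) ≈ 0.2078; Cmin,ss = (236/223)·f/(1−f) ≈ 0.278 mcg/mL.
Regimen B: f = (1/2)^(42/15) ≈ 0.1436; Cmin,ss = (1099/223)·f/(1−f) ≈ 0.826 mcg/mL.
Difference ≈ 0.278 − 0.826 ≈ -0.548 mcg/mL.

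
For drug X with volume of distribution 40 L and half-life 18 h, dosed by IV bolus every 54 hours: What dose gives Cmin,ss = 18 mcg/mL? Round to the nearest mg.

5040 mg

τ/t½ = 54/18 ≈ 3, so f = (1/2)^(54/18) ≈ 0.125000.
Cmin,ss = (D/Vd)·f/(1−f), so D = Cmin,ss·Vd·(1−f)/f.
D = 18 × 40 × (1−f)/f ≈ 18 × 40 × 7.00000 ≈ 5040.00 mg.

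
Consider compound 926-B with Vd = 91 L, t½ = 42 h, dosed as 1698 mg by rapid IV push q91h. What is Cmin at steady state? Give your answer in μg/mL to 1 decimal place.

5.3 μg/mL

τ/t½ = 91/42 ≈ 2.1667, so fraction remaining f = (1/2)^(91/42) ≈ 0.2227.
At steady state, accumulation factor R = 1/(1 − e^(−kτ)) ≈ 1.2865.
Single-dose peak C₀ = D/Vd = 1698/91 ≈ 18.659 μg/mL.
Steady-state peak Cmax,ss = C₀·R ≈ 18.659 × 1.2865 ≈ 24.005 μg/mL.
One interval later, Cmin,ss = Cmax,ss·e^(−kτ) ≈ 24.005 × 0.2227 ≈ 5.346 μg/mL.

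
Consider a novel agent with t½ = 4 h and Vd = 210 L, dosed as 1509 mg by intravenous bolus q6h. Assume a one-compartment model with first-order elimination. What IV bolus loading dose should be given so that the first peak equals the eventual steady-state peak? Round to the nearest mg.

f = (1/2)^(6/4) ≈ 0.353553; accumulation ratio R = 1/(1−f) ≈ 1.54692.
Loading dose to hit Cmax,ss on first dose: D_load = D_maint·R ≈ 1509 × 1.54692 ≈ 2334.30 mg.

2334 mg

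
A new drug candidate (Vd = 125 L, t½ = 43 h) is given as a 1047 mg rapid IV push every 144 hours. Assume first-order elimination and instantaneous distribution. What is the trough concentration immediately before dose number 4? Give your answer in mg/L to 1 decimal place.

f = (1/2)^(τ/t½) = (1/2)^(144/43) ≈ 0.0982.
C₀ = D/Vd = 1047/125 ≈ 8.376 mg/L.
Before the 4th dose, 3 doses have been given. Superposition: Cmin = C₀·(f + f² + … + f^3).
≈ 8.376 × (0.0982 + 0.0096 + 0.0009) ≈ 8.376 × 0.1087 ≈ 0.910 mg/L.

0.9 mg/L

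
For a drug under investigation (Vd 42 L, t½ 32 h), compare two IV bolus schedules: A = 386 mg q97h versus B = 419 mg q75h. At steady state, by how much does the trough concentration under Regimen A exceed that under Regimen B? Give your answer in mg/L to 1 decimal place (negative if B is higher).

-1.2 mg/L

Regimen A: f = (1/2)^(97/32) ≈ 0.1223; Cmin,ss = (386/42)·f/(1−f) ≈ 1.281 mg/L.
Regimen B: f = (1/2)^(75/32) ≈ 0.1970; Cmin,ss = (419/42)·f/(1−f) ≈ 2.447 mg/L.
Difference ≈ 1.281 − 2.447 ≈ -1.166 mg/L.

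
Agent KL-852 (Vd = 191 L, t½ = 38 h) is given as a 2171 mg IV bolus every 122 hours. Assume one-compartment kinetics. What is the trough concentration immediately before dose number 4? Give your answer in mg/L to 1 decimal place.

1.4 mg/L

f = (1/2)^(τ/t½) = (1/2)^(122/38) ≈ 0.1080.
C₀ = D/Vd = 2171/191 ≈ 11.366 mg/L.
Before the 4th dose, 3 doses have been given. Superposition: Cmin = C₀·(f + f² + … + f^3).
≈ 11.366 × (0.1080 + 0.0117 + 0.0013) ≈ 11.366 × 0.1210 ≈ 1.375 mg/L.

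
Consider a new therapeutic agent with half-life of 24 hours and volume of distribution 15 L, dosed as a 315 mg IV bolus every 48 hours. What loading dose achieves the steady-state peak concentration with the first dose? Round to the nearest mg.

420 mg

f = (1/2)^(48/24) ≈ 0.250000; accumulation ratio R = 1/(1−f) ≈ 1.33333.
Loading dose to hit Cmax,ss on first dose: D_load = D_maint·R ≈ 315 × 1.33333 ≈ 420.00 mg.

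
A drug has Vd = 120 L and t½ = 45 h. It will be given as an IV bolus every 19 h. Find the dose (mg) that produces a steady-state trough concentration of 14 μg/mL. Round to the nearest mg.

571 mg

τ/t½ = 19/45 ≈ 0.42222, so f = (1/2)^(19/45) ≈ 0.746274.
Cmin,ss = (D/Vd)·f/(1−f), so D = Cmin,ss·Vd·(1−f)/f.
D = 14 × 120 × (1−f)/f ≈ 14 × 120 × 0.33999 ≈ 571.18 mg.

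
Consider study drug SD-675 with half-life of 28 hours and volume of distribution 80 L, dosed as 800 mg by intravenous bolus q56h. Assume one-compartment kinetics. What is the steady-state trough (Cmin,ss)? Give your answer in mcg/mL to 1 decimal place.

The dosing interval is 2 half-lives, so f = 2^(−2) = 0.25.
Accumulation ratio R = 1/(1 − f) = 1/0.75 = 4/3.
Single-dose peak C₀ = D/Vd = 800/80 = 10 mcg/mL.
Steady-state peak Cmax,ss = C₀·R = 10 × 4/3 ≈ 13.333 mcg/mL.
Steady-state trough Cmin,ss = Cmax,ss·f ≈ 13.333 × 0.25 ≈ 3.333 mcg/mL.

3.3 mcg/mL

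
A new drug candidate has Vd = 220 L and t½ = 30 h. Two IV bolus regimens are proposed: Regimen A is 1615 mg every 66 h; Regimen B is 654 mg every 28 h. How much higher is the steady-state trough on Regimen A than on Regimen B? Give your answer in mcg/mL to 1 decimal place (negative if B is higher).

-1.2 mcg/mL

Regimen A: f = (1/2)^(66/30) ≈ 0.2176; Cmin,ss = (1615/220)·f/(1−f) ≈ 2.042 mcg/mL.
Regimen B: f = (1/2)^(28/30) ≈ 0.5236; Cmin,ss = (654/220)·f/(1−f) ≈ 3.267 mcg/mL.
Difference ≈ 2.042 − 3.267 ≈ -1.225 mcg/mL.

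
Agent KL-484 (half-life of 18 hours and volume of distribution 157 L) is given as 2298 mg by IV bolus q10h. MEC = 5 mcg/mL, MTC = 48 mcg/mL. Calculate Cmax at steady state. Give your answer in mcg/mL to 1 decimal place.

45.8 mcg/mL

τ/t½ = 10/18 ≈ 0.55556, so fraction remaining f = (1/2)^(10/18) ≈ 0.6804.
Accumulation ratio R = 1/(1 − f) ≈ 1/0.3196 ≈ 3.1289.
Single-dose peak C₀ = D/Vd = 2298/157 ≈ 14.637 mcg/mL.
Steady-state peak Cmax,ss = C₀·R ≈ 14.637 × 3.1289 ≈ 45.798 mcg/mL.
Peak 45.8 mcg/mL vs MTC 48 mcg/mL: below toxic threshold.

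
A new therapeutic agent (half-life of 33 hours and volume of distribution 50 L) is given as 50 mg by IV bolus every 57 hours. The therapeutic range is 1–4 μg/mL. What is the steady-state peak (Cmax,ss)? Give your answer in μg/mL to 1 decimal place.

1.4 μg/mL

Over one 57-h interval, 57/33 ≈ 1.7273 half-lives elapse, leaving f ≈ 0.3020 of each dose.
Accumulation ratio R = 1/(1 − f) ≈ 1/0.6980 ≈ 1.4327.
Single-dose peak C₀ = D/Vd = 50/50 ≈ 1.000 μg/mL.
Steady-state peak Cmax,ss = C₀·R ≈ 1.000 × 1.4327 ≈ 1.433 μg/mL.
Peak 1.4 μg/mL vs MTC 4 μg/mL: below toxic threshold.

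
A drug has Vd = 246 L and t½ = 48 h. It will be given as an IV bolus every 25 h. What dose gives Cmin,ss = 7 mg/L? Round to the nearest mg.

τ/t½ = 25/48 ≈ 0.52083, so f = (1/2)^(25/48) ≈ 0.696969.
Cmin,ss = (D/Vd)·f/(1−f), so D = Cmin,ss·Vd·(1−f)/f.
D = 7 × 246 × (1−f)/f ≈ 7 × 246 × 0.43478 ≈ 748.69 mg.

749 mg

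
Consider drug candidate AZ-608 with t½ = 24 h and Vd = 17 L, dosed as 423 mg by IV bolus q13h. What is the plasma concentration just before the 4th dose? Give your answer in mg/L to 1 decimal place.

36.9 mg/L

f = (1/2)^(τ/t½) = (1/2)^(13/24) ≈ 0.6870.
C₀ = D/Vd = 423/17 ≈ 24.882 mg/L.
Before the 4th dose, 3 doses have been given. Superposition: Cmin = C₀·(f + f² + … + f^3).
≈ 24.882 × (0.6870 + 0.4720 + 0.3242) ≈ 24.882 × 1.4832 ≈ 36.905 mg/L.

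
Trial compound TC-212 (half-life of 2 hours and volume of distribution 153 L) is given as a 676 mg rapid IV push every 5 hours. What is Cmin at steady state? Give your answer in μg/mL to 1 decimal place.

0.9 μg/mL

k = ln2/t½ = ln2/2 ≈ 0.346574 h⁻¹; fraction remaining f = e^(−kτ) = e^(−0.346574×5) ≈ 0.1768.
Each bolus raises the concentration by D/Vd = 676/153 ≈ 4.418 μg/mL.
Steady-state trough Cmin,ss = C₀·f/(1−f) ≈ 4.418 × 0.1768/0.8232 ≈ 0.949 μg/mL.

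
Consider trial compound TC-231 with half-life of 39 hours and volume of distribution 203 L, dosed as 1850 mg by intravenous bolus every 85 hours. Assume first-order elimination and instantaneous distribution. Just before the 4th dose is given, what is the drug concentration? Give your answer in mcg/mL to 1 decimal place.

f = (1/2)^(τ/t½) = (1/2)^(85/39) ≈ 0.2208.
C₀ = D/Vd = 1850/203 ≈ 9.113 mcg/mL.
Before the 4th dose, 3 doses have been given. Superposition: Cmin = C₀·(f + f² + … + f^3).
≈ 9.113 × (0.2208 + 0.0488 + 0.0108) ≈ 9.113 × 0.2804 ≈ 2.555 mcg/mL.

2.6 mcg/mL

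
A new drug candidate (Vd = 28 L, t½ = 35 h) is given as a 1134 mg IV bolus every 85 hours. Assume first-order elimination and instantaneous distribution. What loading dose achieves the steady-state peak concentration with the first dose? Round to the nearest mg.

1393 mg

f = (1/2)^(85/35) ≈ 0.185749; accumulation ratio R = 1/(1−f) ≈ 1.22812.
Loading dose to hit Cmax,ss on first dose: D_load = D_maint·R ≈ 1134 × 1.22812 ≈ 1392.69 mg.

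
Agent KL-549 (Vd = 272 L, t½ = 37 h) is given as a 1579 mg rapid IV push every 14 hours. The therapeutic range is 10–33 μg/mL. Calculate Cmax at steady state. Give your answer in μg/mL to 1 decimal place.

25.2 μg/mL

k = ln2/t½ = ln2/37 ≈ 0.018734 h⁻¹; fraction remaining f = e^(−kτ) = e^(−0.018734×14) ≈ 0.7693.
Accumulation ratio R = 1/(1 − f) ≈ 1/0.2307 ≈ 4.3346.
Single-dose peak C₀ = D/Vd = 1579/272 ≈ 5.805 μg/mL.
Steady-state peak Cmax,ss = C₀·R ≈ 5.805 × 4.3346 ≈ 25.162 μg/mL.
Peak 25.2 μg/mL vs MTC 33 μg/mL: below toxic threshold.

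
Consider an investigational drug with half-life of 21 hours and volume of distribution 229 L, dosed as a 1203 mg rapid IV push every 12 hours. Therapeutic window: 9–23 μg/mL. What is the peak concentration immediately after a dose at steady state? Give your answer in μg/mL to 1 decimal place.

k = ln2/t½ = ln2/21 ≈ 0.033007 h⁻¹; fraction remaining f = e^(−kτ) = e^(−0.033007×12) ≈ 0.6730.
At steady state, accumulation factor R = 1/(1 − e^(−kτ)) ≈ 3.0581.
Each bolus raises the concentration by D/Vd = 1203/229 ≈ 5.253 μg/mL.
Steady-state peak Cmax,ss = C₀·R ≈ 5.253 × 3.0581 ≈ 16.064 μg/mL.
Peak 16.1 μg/mL vs MTC 23 μg/mL: below toxic threshold.

16.1 μg/mL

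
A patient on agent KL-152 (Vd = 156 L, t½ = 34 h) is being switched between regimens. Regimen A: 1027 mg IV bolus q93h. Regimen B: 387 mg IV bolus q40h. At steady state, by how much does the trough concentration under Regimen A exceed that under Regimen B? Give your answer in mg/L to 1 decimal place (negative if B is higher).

Regimen A: f = (1/2)^(93/34) ≈ 0.1502; Cmin,ss = (1027/156)·f/(1−f) ≈ 1.164 mg/L.
Regimen B: f = (1/2)^(40/34) ≈ 0.4424; Cmin,ss = (387/156)·f/(1−f) ≈ 1.968 mg/L.
Difference ≈ 1.164 − 1.968 ≈ -0.804 mg/L.

-0.8 mg/L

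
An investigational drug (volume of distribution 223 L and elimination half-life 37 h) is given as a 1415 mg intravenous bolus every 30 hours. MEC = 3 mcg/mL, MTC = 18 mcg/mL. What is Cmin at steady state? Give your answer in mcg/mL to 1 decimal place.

8.4 mcg/mL

τ/t½ = 30/37 ≈ 0.81081, so fraction remaining f = (1/2)^(30/37) ≈ 0.5701.
At steady state, accumulation factor R = 1/(1 − e^(−kτ)) ≈ 2.3261.
Each bolus raises the concentration by D/Vd = 1415/223 ≈ 6.345 mcg/mL.
Steady-state peak Cmax,ss = C₀·R ≈ 6.345 × 2.3261 ≈ 14.759 mcg/mL.
Steady-state trough Cmin,ss = Cmax,ss·f ≈ 14.759 × 0.5701 ≈ 8.414 mcg/mL.
Trough 8.4 mcg/mL vs MEC 3 mcg/mL: adequate.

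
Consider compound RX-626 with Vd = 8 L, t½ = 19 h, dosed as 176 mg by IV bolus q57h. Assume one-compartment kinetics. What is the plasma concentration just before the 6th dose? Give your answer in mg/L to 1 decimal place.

3.1 mg/L

f = (1/2)^(τ/t½) = (1/2)^(57/19) ≈ 0.1250.
C₀ = D/Vd = 176/8 ≈ 22.000 mg/L.
Before the 6th dose, 5 doses have been given. Superposition: Cmin = C₀·(f + f² + … + f^5).
≈ 22.000 × (0.1250 + 0.0156 + 0.0020 + 0.0002 + 0.0000) ≈ 22.000 × 0.1428 ≈ 3.142 mg/L.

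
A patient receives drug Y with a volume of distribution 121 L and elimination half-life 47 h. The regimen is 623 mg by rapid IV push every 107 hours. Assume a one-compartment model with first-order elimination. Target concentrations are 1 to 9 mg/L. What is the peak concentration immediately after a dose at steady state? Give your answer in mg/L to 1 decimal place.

6.5 mg/L

k = ln2/t½ = ln2/47 ≈ 0.014748 h⁻¹; fraction remaining f = e^(−kτ) = e^(−0.014748×107) ≈ 0.2064.
At steady state, accumulation factor R = 1/(1 − e^(−kτ)) ≈ 1.2601.
Each bolus raises the concentration by D/Vd = 623/121 ≈ 5.149 mg/L.
Steady-state peak Cmax,ss = C₀·R ≈ 5.149 × 1.2601 ≈ 6.488 mg/L.
Peak 6.5 mg/L vs MTC 9 mg/L: below toxic threshold.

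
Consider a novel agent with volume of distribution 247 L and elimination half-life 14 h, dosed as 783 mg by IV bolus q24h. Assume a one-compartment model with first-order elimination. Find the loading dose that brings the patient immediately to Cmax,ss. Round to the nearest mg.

f = (1/2)^(24/14) ≈ 0.304753; accumulation ratio R = 1/(1−f) ≈ 1.43834.
Loading dose to hit Cmax,ss on first dose: D_load = D_maint·R ≈ 783 × 1.43834 ≈ 1126.22 mg.

1126 mg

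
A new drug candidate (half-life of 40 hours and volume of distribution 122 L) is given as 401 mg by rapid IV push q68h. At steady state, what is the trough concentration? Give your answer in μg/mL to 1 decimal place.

1.5 μg/mL

Over one 68-h interval, 68/40 ≈ 1.7 half-lives elapse, leaving f ≈ 0.3078 of each dose.
Single-dose peak C₀ = D/Vd = 401/122 ≈ 3.287 μg/mL.
Steady-state trough Cmin,ss = C₀·f/(1−f) ≈ 3.287 × 0.3078/0.6922 ≈ 1.462 μg/mL.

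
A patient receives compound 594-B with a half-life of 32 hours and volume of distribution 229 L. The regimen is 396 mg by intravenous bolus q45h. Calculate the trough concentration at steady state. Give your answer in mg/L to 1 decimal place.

1.0 mg/L

k = ln2/t½ = ln2/32 ≈ 0.021661 h⁻¹; fraction remaining f = e^(−kτ) = e^(−0.021661×45) ≈ 0.3773.
At steady state, accumulation factor R = 1/(1 − e^(−kτ)) ≈ 1.6059.
Each bolus raises the concentration by D/Vd = 396/229 ≈ 1.729 mg/L.
Cmax,ss = C₀/(1 − f) ≈ 1.729/0.6227 ≈ 2.777 mg/L.
Steady-state trough Cmin,ss = Cmax,ss·f ≈ 2.777 × 0.3773 ≈ 1.048 mg/L.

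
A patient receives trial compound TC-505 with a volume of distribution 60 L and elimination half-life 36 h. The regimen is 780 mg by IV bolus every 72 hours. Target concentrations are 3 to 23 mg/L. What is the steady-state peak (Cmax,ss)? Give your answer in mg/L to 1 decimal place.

17.3 mg/L

τ = 72 h = 2 half-lives, so f = (1/2)^2 = 0.25.
At steady state, R = 1/(1 − 0.25) = 4/3.
Single-dose peak C₀ = D/Vd = 780/60 = 13 mg/L.
Steady-state peak Cmax,ss = C₀·R = 13 × 4/3 ≈ 17.333 mg/L.
Peak 17.3 mg/L vs MTC 23 mg/L: below toxic threshold.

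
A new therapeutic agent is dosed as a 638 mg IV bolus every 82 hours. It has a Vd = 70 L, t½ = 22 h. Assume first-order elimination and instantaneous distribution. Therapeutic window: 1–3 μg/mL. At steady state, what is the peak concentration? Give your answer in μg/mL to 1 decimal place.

9.9 μg/mL

k = ln2/t½ = ln2/22 ≈ 0.031507 h⁻¹; fraction remaining f = e^(−kτ) = e^(−0.031507×82) ≈ 0.0755.
Accumulation ratio R = 1/(1 − f) ≈ 1/0.9245 ≈ 1.0817.
Single-dose peak C₀ = D/Vd = 638/70 ≈ 9.114 μg/mL.
Steady-state peak Cmax,ss = C₀·R ≈ 9.114 × 1.0817 ≈ 9.859 μg/mL.
Peak 9.9 μg/mL vs MTC 3 μg/mL: exceeds toxic threshold.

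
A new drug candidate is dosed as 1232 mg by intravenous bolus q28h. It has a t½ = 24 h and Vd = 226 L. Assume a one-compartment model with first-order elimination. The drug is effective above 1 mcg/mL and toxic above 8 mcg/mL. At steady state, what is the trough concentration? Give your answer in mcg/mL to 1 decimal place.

τ/t½ = 28/24 ≈ 1.1667, so fraction remaining f = (1/2)^(28/24) ≈ 0.4454.
At steady state, accumulation factor R = 1/(1 − e^(−kτ)) ≈ 1.8031.
Single-dose peak C₀ = D/Vd = 1232/226 ≈ 5.451 mcg/mL.
Cmax,ss = C₀/(1 − f) ≈ 5.451/0.5546 ≈ 9.829 mcg/mL.
One interval later, Cmin,ss = Cmax,ss·e^(−kτ) ≈ 9.829 × 0.4454 ≈ 4.378 mcg/mL.
Trough 4.4 mcg/mL vs MEC 1 mcg/mL: adequate.

4.4 mcg/mL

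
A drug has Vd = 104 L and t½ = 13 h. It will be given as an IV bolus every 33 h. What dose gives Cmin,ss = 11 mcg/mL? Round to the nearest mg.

τ/t½ = 33/13 ≈ 2.5385, so f = (1/2)^(33/13) ≈ 0.172126.
Cmin,ss = (D/Vd)·f/(1−f), so D = Cmin,ss·Vd·(1−f)/f.
D = 11 × 104 × (1−f)/f ≈ 11 × 104 × 4.80970 ≈ 5502.30 mg.

5502 mg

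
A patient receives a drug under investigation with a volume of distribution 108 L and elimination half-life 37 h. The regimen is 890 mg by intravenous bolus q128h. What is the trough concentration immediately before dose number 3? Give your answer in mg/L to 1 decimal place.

0.8 mg/L

f = (1/2)^(τ/t½) = (1/2)^(128/37) ≈ 0.0909.
C₀ = D/Vd = 890/108 ≈ 8.241 mg/L.
Before the 3rd dose, 2 doses have been given. Superposition: Cmin = C₀·(f + f²).
≈ 8.241 × (0.0909 + 0.0083) ≈ 8.241 × 0.0992 ≈ 0.818 mg/L.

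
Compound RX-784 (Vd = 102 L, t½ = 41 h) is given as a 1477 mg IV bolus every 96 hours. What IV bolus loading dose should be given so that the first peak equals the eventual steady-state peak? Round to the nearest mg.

1840 mg

f = (1/2)^(96/41) ≈ 0.197310; accumulation ratio R = 1/(1−f) ≈ 1.24581.
Loading dose to hit Cmax,ss on first dose: D_load = D_maint·R ≈ 1477 × 1.24581 ≈ 1840.06 mg.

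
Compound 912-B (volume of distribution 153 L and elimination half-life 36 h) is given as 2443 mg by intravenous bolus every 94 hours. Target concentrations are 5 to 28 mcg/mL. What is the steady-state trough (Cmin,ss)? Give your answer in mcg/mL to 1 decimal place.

3.1 mcg/mL

τ/t½ = 94/36 ≈ 2.6111, so fraction remaining f = (1/2)^(94/36) ≈ 0.1637.
At steady state, accumulation factor R = 1/(1 − e^(−kτ)) ≈ 1.1957.
Each bolus raises the concentration by D/Vd = 2443/153 ≈ 15.967 mcg/mL.
Steady-state peak Cmax,ss = C₀·R ≈ 15.967 × 1.1957 ≈ 19.092 mcg/mL.
Steady-state trough Cmin,ss = Cmax,ss·f ≈ 19.092 × 0.1637 ≈ 3.125 mcg/mL.
Trough 3.1 mcg/mL vs MEC 5 mcg/mL: subtherapeutic.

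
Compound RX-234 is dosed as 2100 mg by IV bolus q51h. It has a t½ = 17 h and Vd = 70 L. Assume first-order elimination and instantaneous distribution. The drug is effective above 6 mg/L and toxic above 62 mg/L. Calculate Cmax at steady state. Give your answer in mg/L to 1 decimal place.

34.3 mg/L

The dosing interval is 3 half-lives, so f = 2^(−3) = 0.125.
Accumulation ratio R = 1/(1 − f) = 1/0.875 = 8/7.
Single-dose peak C₀ = D/Vd = 2100/70 = 30 mg/L.
Steady-state peak Cmax,ss = C₀·R = 30 × 8/7 ≈ 34.286 mg/L.
Peak 34.3 mg/L vs MTC 62 mg/L: below toxic threshold.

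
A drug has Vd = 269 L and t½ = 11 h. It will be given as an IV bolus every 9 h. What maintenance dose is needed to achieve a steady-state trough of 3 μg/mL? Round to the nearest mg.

τ/t½ = 9/11 ≈ 0.81818, so f = (1/2)^(9/11) ≈ 0.567156.
Cmin,ss = (D/Vd)·f/(1−f), so D = Cmin,ss·Vd·(1−f)/f.
D = 3 × 269 × (1−f)/f ≈ 3 × 269 × 0.76318 ≈ 615.89 mg.

616 mg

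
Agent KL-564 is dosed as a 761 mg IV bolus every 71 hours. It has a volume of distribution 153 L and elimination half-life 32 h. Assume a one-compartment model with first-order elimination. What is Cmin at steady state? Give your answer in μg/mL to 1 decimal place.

1.4 μg/mL

Over one 71-h interval, 71/32 ≈ 2.2188 half-lives elapse, leaving f ≈ 0.2148 of each dose.
Each bolus raises the concentration by D/Vd = 761/153 ≈ 4.974 μg/mL.
Steady-state trough Cmin,ss = C₀·f/(1−f) ≈ 4.974 × 0.2148/0.7852 ≈ 1.361 μg/mL.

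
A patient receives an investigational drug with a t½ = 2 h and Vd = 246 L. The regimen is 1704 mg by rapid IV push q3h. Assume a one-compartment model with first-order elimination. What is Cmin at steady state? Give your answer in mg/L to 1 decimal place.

Over one 3-h interval, 3/2 ≈ 1.5 half-lives elapse, leaving f ≈ 0.3536 of each dose.
Accumulation ratio R = 1/(1 − f) ≈ 1/0.6464 ≈ 1.5470.
Each bolus raises the concentration by D/Vd = 1704/246 ≈ 6.927 mg/L.
Steady-state peak Cmax,ss = C₀·R ≈ 6.927 × 1.5470 ≈ 10.716 mg/L.
One interval later, Cmin,ss = Cmax,ss·e^(−kτ) ≈ 10.716 × 0.3536 ≈ 3.789 mg/L.

3.8 mg/L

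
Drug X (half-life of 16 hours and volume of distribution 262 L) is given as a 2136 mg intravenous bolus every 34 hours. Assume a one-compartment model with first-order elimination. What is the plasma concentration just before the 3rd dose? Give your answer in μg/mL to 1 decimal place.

2.3 μg/mL

f = (1/2)^(τ/t½) = (1/2)^(34/16) ≈ 0.2293.
C₀ = D/Vd = 2136/262 ≈ 8.153 μg/mL.
Before the 3rd dose, 2 doses have been given. Superposition: Cmin = C₀·(f + f²).
≈ 8.153 × (0.2293 + 0.0526) ≈ 8.153 × 0.2819 ≈ 2.298 μg/mL.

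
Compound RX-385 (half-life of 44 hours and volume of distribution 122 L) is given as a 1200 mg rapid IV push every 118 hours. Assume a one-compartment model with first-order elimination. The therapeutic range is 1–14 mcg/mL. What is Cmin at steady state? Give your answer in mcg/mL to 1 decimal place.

Over one 118-h interval, 118/44 ≈ 2.6818 half-lives elapse, leaving f ≈ 0.1558 of each dose.
Accumulation ratio R = 1/(1 − f) ≈ 1/0.8442 ≈ 1.1846.
Single-dose peak C₀ = D/Vd = 1200/122 ≈ 9.836 mcg/mL.
Cmax,ss = C₀/(1 − f) ≈ 9.836/0.8442 ≈ 11.651 mcg/mL.
Steady-state trough Cmin,ss = Cmax,ss·f ≈ 11.651 × 0.1558 ≈ 1.815 mcg/mL.
Trough 1.8 mcg/mL vs MEC 1 mcg/mL: adequate.

1.8 mcg/mL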